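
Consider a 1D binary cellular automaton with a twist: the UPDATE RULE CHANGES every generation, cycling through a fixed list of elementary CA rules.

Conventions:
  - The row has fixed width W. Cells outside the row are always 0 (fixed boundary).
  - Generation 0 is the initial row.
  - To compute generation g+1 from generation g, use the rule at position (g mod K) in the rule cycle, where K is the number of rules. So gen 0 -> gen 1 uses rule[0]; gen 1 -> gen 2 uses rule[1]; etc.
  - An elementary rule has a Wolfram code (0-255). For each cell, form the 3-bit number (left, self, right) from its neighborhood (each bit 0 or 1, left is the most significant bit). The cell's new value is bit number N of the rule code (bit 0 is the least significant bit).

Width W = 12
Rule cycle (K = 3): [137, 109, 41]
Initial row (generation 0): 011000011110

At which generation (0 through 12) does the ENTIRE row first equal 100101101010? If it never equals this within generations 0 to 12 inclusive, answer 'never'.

Answer: never

Derivation:
Gen 0: 011000011110
Gen 1 (rule 137): 010011011100
Gen 2 (rule 109): 010011110101
Gen 3 (rule 41): 000010001010
Gen 4 (rule 137): 111000100000
Gen 5 (rule 109): 101010101111
Gen 6 (rule 41): 010101011000
Gen 7 (rule 137): 000000010011
Gen 8 (rule 109): 111111010011
Gen 9 (rule 41): 100000100010
Gen 10 (rule 137): 001110001000
Gen 11 (rule 109): 101010101011
Gen 12 (rule 41): 010101010110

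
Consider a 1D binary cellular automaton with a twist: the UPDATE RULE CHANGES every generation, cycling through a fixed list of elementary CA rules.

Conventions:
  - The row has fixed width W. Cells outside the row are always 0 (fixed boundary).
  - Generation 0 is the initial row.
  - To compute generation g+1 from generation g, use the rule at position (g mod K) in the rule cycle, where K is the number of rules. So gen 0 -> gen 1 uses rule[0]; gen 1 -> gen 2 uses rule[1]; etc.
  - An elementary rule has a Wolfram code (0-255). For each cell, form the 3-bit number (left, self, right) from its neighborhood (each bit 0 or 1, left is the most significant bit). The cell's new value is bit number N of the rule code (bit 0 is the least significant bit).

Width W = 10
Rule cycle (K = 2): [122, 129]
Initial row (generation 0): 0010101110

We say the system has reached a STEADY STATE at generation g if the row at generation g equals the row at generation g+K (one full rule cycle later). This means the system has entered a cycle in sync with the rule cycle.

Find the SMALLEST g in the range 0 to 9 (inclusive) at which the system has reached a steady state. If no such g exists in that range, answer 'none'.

Answer: none

Derivation:
Gen 0: 0010101110
Gen 1 (rule 122): 0101011011
Gen 2 (rule 129): 0000000000
Gen 3 (rule 122): 0000000000
Gen 4 (rule 129): 1111111111
Gen 5 (rule 122): 1000000001
Gen 6 (rule 129): 0011111100
Gen 7 (rule 122): 0110000110
Gen 8 (rule 129): 0000110000
Gen 9 (rule 122): 0001111000
Gen 10 (rule 129): 1100110011
Gen 11 (rule 122): 1111111111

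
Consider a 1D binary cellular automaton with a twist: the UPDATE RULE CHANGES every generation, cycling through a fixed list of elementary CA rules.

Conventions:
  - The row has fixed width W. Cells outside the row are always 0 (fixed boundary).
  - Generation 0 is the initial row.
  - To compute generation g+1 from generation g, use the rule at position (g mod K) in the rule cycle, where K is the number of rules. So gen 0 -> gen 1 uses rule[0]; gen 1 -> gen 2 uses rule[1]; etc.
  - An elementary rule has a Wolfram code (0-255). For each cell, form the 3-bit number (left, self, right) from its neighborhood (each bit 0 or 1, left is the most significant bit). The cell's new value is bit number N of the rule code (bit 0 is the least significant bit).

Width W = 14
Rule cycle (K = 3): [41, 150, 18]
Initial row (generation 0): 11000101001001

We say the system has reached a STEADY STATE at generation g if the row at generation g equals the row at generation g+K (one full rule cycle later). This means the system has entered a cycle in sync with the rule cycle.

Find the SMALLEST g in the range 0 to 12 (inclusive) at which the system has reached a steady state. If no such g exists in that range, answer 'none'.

Gen 0: 11000101001001
Gen 1 (rule 41): 10010010000000
Gen 2 (rule 150): 11111111000000
Gen 3 (rule 18): 00000000100000
Gen 4 (rule 41): 11111110001111
Gen 5 (rule 150): 01111101010110
Gen 6 (rule 18): 10000000000001
Gen 7 (rule 41): 00111111111100
Gen 8 (rule 150): 01011111111010
Gen 9 (rule 18): 10000000000001
Gen 10 (rule 41): 00111111111100
Gen 11 (rule 150): 01011111111010
Gen 12 (rule 18): 10000000000001
Gen 13 (rule 41): 00111111111100
Gen 14 (rule 150): 01011111111010
Gen 15 (rule 18): 10000000000001

Answer: 6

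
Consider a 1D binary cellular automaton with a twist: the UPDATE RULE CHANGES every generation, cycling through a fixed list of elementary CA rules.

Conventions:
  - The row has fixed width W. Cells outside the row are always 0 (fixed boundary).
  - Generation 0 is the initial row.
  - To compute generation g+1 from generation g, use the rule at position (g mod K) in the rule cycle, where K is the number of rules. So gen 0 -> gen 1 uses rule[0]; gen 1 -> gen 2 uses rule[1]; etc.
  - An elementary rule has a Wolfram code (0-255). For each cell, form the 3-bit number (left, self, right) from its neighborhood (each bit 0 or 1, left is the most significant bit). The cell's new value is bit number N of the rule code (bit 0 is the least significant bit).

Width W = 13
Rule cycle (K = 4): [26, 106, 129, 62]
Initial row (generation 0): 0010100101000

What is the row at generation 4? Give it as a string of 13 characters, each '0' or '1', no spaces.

Gen 0: 0010100101000
Gen 1 (rule 26): 0100011000100
Gen 2 (rule 106): 1000111001000
Gen 3 (rule 129): 0010010000011
Gen 4 (rule 62): 0111111000110

Answer: 0111111000110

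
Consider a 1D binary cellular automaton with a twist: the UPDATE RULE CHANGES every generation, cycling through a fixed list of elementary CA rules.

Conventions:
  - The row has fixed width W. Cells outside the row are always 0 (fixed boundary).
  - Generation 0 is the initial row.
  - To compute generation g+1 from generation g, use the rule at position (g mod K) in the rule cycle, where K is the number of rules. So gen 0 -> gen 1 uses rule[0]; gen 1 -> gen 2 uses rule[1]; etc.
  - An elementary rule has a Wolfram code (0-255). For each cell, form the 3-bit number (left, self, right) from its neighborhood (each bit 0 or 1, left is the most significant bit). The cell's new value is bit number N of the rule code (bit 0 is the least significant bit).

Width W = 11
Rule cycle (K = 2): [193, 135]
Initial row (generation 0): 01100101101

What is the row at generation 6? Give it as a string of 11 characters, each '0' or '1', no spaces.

Answer: 11101111011

Derivation:
Gen 0: 01100101101
Gen 1 (rule 193): 00100000100
Gen 2 (rule 135): 11101111101
Gen 3 (rule 193): 01100111100
Gen 4 (rule 135): 10001011001
Gen 5 (rule 193): 00100001000
Gen 6 (rule 135): 11101111011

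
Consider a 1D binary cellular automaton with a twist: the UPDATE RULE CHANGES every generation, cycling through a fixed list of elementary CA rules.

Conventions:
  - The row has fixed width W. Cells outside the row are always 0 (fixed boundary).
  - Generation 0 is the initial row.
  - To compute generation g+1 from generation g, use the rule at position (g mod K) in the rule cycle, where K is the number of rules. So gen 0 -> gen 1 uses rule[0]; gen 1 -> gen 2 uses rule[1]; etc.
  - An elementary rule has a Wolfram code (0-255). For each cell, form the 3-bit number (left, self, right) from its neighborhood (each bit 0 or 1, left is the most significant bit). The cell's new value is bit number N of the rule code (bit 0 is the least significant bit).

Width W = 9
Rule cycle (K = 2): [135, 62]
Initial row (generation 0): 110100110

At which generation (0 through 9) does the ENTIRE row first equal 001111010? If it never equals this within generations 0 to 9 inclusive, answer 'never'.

Gen 0: 110100110
Gen 1 (rule 135): 000101000
Gen 2 (rule 62): 001111100
Gen 3 (rule 135): 110111001
Gen 4 (rule 62): 101100111
Gen 5 (rule 135): 100001010
Gen 6 (rule 62): 110011111
Gen 7 (rule 135): 000101110
Gen 8 (rule 62): 001111001
Gen 9 (rule 135): 110110011

Answer: never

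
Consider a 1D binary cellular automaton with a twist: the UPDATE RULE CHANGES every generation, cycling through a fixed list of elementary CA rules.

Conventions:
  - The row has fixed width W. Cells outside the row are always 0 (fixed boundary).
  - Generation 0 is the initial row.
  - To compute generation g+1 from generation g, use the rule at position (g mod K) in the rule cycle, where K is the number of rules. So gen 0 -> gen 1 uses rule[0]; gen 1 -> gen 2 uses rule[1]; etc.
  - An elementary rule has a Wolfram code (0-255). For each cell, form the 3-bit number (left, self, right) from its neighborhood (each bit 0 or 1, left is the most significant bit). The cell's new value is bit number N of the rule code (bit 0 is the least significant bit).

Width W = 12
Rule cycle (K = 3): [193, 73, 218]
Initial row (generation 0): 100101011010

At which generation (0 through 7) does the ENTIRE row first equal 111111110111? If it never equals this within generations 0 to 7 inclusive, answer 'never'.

Gen 0: 100101011010
Gen 1 (rule 193): 000000001000
Gen 2 (rule 73): 111111100011
Gen 3 (rule 218): 111111110111
Gen 4 (rule 193): 011111110011
Gen 5 (rule 73): 010000010011
Gen 6 (rule 218): 101000101111
Gen 7 (rule 193): 000010000111

Answer: 3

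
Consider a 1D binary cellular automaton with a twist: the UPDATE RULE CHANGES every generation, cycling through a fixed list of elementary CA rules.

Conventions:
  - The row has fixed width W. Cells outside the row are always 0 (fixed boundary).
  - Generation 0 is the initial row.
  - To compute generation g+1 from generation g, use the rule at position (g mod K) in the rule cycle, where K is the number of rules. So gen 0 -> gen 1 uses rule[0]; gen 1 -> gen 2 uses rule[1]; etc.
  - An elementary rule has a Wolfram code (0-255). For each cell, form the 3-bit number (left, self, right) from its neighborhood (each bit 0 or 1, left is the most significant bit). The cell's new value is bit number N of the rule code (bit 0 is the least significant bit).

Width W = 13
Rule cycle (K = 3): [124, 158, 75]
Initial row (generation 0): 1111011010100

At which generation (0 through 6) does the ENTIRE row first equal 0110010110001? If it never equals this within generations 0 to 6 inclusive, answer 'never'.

Gen 0: 1111011010100
Gen 1 (rule 124): 1001111111110
Gen 2 (rule 158): 1111111111101
Gen 3 (rule 75): 1000000000100
Gen 4 (rule 124): 1100000000110
Gen 5 (rule 158): 1010000001101
Gen 6 (rule 75): 0000111111100

Answer: never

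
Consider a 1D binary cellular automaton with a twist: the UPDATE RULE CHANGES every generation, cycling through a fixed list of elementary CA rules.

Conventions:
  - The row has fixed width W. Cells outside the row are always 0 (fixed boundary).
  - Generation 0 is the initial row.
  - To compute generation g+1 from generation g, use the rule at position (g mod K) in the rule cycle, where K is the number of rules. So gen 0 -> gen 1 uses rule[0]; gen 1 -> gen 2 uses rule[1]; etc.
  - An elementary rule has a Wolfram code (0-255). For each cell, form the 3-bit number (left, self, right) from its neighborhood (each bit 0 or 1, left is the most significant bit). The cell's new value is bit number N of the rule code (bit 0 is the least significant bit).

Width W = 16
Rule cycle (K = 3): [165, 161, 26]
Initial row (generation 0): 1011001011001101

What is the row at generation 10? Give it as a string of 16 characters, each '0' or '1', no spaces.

Answer: 0110100111100011

Derivation:
Gen 0: 1011001011001101
Gen 1 (rule 165): 1100001100000011
Gen 2 (rule 161): 0001100001111000
Gen 3 (rule 26): 0011010011000100
Gen 4 (rule 165): 1000110000010101
Gen 5 (rule 161): 0010000111001010
Gen 6 (rule 26): 0101001100110001
Gen 7 (rule 165): 0111000000000101
Gen 8 (rule 161): 0010011111110010
Gen 9 (rule 26): 0101110000001101
Gen 10 (rule 165): 0110100111100011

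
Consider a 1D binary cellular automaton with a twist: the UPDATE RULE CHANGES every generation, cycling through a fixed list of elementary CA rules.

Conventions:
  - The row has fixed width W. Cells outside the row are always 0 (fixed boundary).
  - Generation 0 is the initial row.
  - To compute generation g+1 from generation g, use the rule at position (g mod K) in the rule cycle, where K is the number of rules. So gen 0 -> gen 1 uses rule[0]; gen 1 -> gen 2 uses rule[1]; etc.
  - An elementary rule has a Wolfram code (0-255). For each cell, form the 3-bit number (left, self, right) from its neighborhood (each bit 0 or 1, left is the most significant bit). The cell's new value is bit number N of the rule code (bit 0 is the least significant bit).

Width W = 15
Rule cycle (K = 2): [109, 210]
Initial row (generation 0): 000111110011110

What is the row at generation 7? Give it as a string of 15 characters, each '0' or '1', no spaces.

Answer: 010000101111010

Derivation:
Gen 0: 000111110011110
Gen 1 (rule 109): 110100010010010
Gen 2 (rule 210): 010010101101101
Gen 3 (rule 109): 010011111111111
Gen 4 (rule 210): 101101111111111
Gen 5 (rule 109): 111111000000001
Gen 6 (rule 210): 011111100000010
Gen 7 (rule 109): 010000101111010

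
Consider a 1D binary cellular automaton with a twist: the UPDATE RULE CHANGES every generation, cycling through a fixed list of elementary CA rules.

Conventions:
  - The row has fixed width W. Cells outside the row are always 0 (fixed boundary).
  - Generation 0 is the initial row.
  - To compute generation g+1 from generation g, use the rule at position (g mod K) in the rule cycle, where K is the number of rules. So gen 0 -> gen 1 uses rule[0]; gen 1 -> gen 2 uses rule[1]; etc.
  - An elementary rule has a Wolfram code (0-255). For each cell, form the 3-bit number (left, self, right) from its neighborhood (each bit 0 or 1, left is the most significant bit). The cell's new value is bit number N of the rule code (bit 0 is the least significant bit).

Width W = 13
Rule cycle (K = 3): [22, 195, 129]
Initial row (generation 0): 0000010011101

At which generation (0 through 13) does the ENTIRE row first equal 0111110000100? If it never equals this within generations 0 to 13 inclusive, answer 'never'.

Gen 0: 0000010011101
Gen 1 (rule 22): 0000111100001
Gen 2 (rule 195): 1111011101110
Gen 3 (rule 129): 0110001000100
Gen 4 (rule 22): 1001011101110
Gen 5 (rule 195): 0010001100110
Gen 6 (rule 129): 1000100000000
Gen 7 (rule 22): 1101110000000
Gen 8 (rule 195): 0100110111111
Gen 9 (rule 129): 0000000011110
Gen 10 (rule 22): 0000000100001
Gen 11 (rule 195): 1111111001110
Gen 12 (rule 129): 0111110000100
Gen 13 (rule 22): 1000001001110

Answer: 12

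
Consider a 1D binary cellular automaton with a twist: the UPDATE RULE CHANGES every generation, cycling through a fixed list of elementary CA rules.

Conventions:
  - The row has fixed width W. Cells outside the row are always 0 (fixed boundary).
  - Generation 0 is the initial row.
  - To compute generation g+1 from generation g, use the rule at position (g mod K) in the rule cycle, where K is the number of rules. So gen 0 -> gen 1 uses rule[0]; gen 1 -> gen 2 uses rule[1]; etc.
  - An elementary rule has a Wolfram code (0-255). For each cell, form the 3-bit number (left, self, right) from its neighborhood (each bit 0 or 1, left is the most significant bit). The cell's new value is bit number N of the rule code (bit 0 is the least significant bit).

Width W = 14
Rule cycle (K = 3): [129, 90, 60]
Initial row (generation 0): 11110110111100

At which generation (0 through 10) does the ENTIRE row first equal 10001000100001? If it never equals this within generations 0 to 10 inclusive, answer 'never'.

Gen 0: 11110110111100
Gen 1 (rule 129): 01100000011001
Gen 2 (rule 90): 11110000111110
Gen 3 (rule 60): 10001000100001
Gen 4 (rule 129): 00100010001100
Gen 5 (rule 90): 01010101011110
Gen 6 (rule 60): 01111111110001
Gen 7 (rule 129): 00111111100100
Gen 8 (rule 90): 01100000111010
Gen 9 (rule 60): 01010000100111
Gen 10 (rule 129): 00000110000010

Answer: 3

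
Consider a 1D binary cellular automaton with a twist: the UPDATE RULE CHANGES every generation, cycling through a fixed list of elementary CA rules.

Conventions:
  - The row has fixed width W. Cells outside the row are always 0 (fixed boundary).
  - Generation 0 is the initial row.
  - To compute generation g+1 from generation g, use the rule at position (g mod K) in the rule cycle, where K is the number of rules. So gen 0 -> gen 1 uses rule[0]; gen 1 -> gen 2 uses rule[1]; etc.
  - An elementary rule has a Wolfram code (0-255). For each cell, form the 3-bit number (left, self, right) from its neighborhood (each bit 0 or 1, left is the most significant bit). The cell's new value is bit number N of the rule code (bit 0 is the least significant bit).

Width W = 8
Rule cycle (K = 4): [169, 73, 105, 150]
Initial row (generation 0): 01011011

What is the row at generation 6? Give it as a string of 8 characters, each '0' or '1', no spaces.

Gen 0: 01011011
Gen 1 (rule 169): 00110110
Gen 2 (rule 73): 10110110
Gen 3 (rule 105): 01111110
Gen 4 (rule 150): 10111101
Gen 5 (rule 169): 01111010
Gen 6 (rule 73): 01001000

Answer: 01001000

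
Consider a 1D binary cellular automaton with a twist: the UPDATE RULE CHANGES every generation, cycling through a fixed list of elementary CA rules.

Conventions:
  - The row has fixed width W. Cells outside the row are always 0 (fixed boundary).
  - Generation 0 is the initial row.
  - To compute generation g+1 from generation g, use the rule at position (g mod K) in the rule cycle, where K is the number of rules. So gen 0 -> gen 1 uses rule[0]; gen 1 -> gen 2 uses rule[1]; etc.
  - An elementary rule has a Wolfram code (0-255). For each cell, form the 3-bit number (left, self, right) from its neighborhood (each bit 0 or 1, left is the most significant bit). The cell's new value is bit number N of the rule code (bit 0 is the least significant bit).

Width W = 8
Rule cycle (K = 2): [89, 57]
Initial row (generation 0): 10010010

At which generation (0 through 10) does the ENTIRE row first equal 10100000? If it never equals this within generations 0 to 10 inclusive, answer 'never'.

Answer: never

Derivation:
Gen 0: 10010010
Gen 1 (rule 89): 01001001
Gen 2 (rule 57): 00100100
Gen 3 (rule 89): 10010011
Gen 4 (rule 57): 01001010
Gen 5 (rule 89): 00100001
Gen 6 (rule 57): 10011100
Gen 7 (rule 89): 01010111
Gen 8 (rule 57): 00101100
Gen 9 (rule 89): 10001111
Gen 10 (rule 57): 01101000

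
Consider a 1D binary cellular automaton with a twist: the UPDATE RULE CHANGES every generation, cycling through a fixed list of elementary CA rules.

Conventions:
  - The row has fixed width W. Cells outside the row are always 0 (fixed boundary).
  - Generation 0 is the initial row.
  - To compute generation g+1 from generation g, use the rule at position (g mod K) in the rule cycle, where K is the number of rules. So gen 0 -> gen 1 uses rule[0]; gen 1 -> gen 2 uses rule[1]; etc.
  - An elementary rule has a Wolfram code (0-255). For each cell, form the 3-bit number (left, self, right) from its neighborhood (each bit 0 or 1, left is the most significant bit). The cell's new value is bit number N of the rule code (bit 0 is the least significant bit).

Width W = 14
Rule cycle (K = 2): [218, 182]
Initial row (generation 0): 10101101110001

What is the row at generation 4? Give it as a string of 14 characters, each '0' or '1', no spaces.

Answer: 01110011001010

Derivation:
Gen 0: 10101101110001
Gen 1 (rule 218): 00001101111010
Gen 2 (rule 182): 00010010110111
Gen 3 (rule 218): 00101100110111
Gen 4 (rule 182): 01110011001010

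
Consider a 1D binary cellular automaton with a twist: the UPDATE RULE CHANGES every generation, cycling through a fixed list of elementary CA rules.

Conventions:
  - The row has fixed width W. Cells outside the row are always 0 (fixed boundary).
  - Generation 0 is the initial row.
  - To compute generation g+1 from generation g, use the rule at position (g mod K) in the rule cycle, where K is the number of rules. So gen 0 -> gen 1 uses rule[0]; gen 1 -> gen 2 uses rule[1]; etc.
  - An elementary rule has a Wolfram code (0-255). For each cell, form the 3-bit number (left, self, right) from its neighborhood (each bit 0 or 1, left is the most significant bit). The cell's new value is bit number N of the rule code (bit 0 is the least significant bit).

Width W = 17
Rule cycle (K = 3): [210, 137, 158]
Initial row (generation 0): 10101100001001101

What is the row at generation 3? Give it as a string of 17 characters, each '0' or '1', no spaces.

Gen 0: 10101100001001101
Gen 1 (rule 210): 00000110010110100
Gen 2 (rule 137): 11110100000100001
Gen 3 (rule 158): 11100110001110011

Answer: 11100110001110011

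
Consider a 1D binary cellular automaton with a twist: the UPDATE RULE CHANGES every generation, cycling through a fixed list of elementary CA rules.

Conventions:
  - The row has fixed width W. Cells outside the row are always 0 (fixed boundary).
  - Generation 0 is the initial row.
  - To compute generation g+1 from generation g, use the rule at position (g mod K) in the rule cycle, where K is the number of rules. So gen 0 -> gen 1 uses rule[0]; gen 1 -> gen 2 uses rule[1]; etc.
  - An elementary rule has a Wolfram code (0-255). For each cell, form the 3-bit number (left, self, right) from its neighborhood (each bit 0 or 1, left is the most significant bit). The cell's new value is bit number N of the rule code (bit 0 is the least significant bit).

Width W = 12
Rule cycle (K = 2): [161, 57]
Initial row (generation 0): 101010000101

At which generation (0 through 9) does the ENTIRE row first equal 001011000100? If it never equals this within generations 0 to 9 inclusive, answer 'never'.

Answer: never

Derivation:
Gen 0: 101010000101
Gen 1 (rule 161): 010100110010
Gen 2 (rule 57): 001010101001
Gen 3 (rule 161): 100101010000
Gen 4 (rule 57): 010010101111
Gen 5 (rule 161): 000001010110
Gen 6 (rule 57): 111100101101
Gen 7 (rule 161): 011000010010
Gen 8 (rule 57): 010111001001
Gen 9 (rule 161): 001010000000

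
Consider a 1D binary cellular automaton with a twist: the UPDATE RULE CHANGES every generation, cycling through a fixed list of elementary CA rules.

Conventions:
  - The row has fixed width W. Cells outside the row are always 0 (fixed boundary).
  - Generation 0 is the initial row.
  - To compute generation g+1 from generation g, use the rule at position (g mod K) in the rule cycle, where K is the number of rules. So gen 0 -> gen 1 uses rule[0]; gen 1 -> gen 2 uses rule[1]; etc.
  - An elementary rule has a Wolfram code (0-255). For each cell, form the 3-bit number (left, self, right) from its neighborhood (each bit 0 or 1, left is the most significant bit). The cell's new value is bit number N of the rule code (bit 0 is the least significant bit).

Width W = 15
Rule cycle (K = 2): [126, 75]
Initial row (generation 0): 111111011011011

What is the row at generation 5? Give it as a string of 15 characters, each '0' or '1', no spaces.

Gen 0: 111111011011011
Gen 1 (rule 126): 100001111111111
Gen 2 (rule 75): 001111000000001
Gen 3 (rule 126): 011001100000011
Gen 4 (rule 75): 111011101111111
Gen 5 (rule 126): 101110111000001

Answer: 101110111000001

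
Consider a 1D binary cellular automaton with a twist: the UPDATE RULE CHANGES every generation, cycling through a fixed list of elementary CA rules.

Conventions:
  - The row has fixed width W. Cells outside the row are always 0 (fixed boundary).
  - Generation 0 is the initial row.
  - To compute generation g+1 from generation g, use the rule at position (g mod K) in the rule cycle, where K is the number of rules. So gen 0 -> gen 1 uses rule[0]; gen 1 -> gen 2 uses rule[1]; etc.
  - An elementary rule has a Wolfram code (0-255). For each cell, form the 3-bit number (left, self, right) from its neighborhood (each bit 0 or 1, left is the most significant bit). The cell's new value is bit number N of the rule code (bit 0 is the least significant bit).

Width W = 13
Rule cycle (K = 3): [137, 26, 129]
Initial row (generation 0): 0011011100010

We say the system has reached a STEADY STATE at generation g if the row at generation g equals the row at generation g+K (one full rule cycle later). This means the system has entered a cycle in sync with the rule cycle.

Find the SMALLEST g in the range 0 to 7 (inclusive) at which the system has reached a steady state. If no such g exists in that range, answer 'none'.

Answer: none

Derivation:
Gen 0: 0011011100010
Gen 1 (rule 137): 1010011001000
Gen 2 (rule 26): 0001110110100
Gen 3 (rule 129): 1100100000001
Gen 4 (rule 137): 1000001111100
Gen 5 (rule 26): 0100011000010
Gen 6 (rule 129): 0001000011000
Gen 7 (rule 137): 1100011010011
Gen 8 (rule 26): 1010110001110
Gen 9 (rule 129): 0000000100100
Gen 10 (rule 137): 1111110000001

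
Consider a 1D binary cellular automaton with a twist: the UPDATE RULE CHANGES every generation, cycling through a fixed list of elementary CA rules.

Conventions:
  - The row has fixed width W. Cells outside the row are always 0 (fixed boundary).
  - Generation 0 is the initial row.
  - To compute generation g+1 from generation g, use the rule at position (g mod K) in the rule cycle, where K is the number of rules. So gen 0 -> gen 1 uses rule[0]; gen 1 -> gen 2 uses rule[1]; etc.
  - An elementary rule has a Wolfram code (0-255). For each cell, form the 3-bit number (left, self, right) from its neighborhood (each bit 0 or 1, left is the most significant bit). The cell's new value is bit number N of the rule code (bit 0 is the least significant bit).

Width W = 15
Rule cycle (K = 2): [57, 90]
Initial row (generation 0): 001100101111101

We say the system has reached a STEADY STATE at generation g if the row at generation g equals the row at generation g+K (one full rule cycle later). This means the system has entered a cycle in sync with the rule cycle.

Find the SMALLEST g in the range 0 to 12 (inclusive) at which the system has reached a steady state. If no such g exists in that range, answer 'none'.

Answer: none

Derivation:
Gen 0: 001100101111101
Gen 1 (rule 57): 101010011000010
Gen 2 (rule 90): 000001111100101
Gen 3 (rule 57): 111101000010010
Gen 4 (rule 90): 100100100101101
Gen 5 (rule 57): 010010010011010
Gen 6 (rule 90): 101101101111001
Gen 7 (rule 57): 011011011000100
Gen 8 (rule 90): 111011011101010
Gen 9 (rule 57): 100110110010101
Gen 10 (rule 90): 011110111100000
Gen 11 (rule 57): 010001100011111
Gen 12 (rule 90): 101011110110001
Gen 13 (rule 57): 010110001101100
Gen 14 (rule 90): 100111011101110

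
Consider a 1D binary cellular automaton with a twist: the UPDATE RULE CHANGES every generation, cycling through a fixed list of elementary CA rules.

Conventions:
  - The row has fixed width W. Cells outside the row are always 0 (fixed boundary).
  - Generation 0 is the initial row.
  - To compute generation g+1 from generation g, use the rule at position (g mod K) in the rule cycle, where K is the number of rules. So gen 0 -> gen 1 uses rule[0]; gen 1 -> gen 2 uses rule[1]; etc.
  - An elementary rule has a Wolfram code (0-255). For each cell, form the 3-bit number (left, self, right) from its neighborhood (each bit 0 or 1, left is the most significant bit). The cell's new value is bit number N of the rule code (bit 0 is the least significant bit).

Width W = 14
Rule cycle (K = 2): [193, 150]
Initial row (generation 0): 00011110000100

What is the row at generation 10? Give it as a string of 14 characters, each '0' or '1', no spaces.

Answer: 11100100111100

Derivation:
Gen 0: 00011110000100
Gen 1 (rule 193): 11001110110001
Gen 2 (rule 150): 00110100001011
Gen 3 (rule 193): 10010001100001
Gen 4 (rule 150): 11111010010011
Gen 5 (rule 193): 01111000000001
Gen 6 (rule 150): 10110100000011
Gen 7 (rule 193): 00010001111001
Gen 8 (rule 150): 00111010110111
Gen 9 (rule 193): 10011000010011
Gen 10 (rule 150): 11100100111100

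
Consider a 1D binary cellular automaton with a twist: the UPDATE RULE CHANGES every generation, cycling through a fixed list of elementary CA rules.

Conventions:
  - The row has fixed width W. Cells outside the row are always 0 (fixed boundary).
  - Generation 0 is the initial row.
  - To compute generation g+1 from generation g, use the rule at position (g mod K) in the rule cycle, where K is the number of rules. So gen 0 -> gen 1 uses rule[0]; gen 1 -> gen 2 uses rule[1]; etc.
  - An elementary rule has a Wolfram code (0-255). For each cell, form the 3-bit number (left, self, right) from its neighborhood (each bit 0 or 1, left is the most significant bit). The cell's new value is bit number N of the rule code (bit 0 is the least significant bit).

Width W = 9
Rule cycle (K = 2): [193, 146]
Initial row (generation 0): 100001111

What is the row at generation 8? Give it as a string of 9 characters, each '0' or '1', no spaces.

Gen 0: 100001111
Gen 1 (rule 193): 001100111
Gen 2 (rule 146): 010011010
Gen 3 (rule 193): 000001000
Gen 4 (rule 146): 000010100
Gen 5 (rule 193): 111000001
Gen 6 (rule 146): 010100010
Gen 7 (rule 193): 000001000
Gen 8 (rule 146): 000010100

Answer: 000010100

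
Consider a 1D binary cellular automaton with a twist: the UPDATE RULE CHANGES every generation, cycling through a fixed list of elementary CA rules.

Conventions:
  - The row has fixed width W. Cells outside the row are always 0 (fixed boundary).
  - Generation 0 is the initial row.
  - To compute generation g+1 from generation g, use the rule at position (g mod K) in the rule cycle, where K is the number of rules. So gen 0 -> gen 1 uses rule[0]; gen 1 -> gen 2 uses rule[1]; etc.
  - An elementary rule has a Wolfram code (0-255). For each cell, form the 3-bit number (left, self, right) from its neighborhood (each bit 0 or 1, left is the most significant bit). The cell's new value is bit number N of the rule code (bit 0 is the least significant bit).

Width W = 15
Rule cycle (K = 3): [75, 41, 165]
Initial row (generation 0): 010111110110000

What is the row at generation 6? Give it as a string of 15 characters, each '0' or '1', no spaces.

Gen 0: 010111110110000
Gen 1 (rule 75): 100100010110111
Gen 2 (rule 41): 000001001101100
Gen 3 (rule 165): 111101000010001
Gen 4 (rule 75): 100100011100110
Gen 5 (rule 41): 000001010000100
Gen 6 (rule 165): 111101110110101

Answer: 111101110110101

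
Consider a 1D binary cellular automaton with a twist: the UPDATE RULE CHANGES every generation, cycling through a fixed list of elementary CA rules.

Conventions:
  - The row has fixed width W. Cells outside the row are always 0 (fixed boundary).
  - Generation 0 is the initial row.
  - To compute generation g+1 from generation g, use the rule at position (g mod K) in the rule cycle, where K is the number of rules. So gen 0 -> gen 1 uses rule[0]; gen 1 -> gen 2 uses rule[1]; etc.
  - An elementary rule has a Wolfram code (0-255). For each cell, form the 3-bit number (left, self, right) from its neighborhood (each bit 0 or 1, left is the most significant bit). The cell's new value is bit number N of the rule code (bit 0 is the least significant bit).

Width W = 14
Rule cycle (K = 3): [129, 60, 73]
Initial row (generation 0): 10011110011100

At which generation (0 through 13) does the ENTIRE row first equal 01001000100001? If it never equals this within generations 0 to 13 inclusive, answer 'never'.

Answer: 10

Derivation:
Gen 0: 10011110011100
Gen 1 (rule 129): 00001100001001
Gen 2 (rule 60): 00001010001101
Gen 3 (rule 73): 11100000101100
Gen 4 (rule 129): 01001110000001
Gen 5 (rule 60): 01101001000001
Gen 6 (rule 73): 01100000011100
Gen 7 (rule 129): 00001111001001
Gen 8 (rule 60): 00001000101101
Gen 9 (rule 73): 11100010001100
Gen 10 (rule 129): 01001000100001
Gen 11 (rule 60): 01101100110001
Gen 12 (rule 73): 01101100110100
Gen 13 (rule 129): 00000000000001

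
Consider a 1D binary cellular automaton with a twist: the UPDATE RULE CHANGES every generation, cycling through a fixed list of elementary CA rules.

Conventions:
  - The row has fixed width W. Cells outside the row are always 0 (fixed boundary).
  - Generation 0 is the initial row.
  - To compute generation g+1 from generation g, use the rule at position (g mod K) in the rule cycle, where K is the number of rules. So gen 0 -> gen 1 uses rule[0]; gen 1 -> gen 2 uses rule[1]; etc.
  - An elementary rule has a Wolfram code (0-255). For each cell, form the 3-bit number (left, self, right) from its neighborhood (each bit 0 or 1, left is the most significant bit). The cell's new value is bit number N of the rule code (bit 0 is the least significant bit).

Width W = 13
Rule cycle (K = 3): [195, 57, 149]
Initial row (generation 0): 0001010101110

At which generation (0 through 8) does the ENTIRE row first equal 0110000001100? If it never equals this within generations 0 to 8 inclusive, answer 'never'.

Gen 0: 0001010101110
Gen 1 (rule 195): 1110000000110
Gen 2 (rule 57): 1001111110101
Gen 3 (rule 149): 1100111100101
Gen 4 (rule 195): 0101011101000
Gen 5 (rule 57): 0010110010111
Gen 6 (rule 149): 1010001010010
Gen 7 (rule 195): 0000110000100
Gen 8 (rule 57): 1110101110011

Answer: never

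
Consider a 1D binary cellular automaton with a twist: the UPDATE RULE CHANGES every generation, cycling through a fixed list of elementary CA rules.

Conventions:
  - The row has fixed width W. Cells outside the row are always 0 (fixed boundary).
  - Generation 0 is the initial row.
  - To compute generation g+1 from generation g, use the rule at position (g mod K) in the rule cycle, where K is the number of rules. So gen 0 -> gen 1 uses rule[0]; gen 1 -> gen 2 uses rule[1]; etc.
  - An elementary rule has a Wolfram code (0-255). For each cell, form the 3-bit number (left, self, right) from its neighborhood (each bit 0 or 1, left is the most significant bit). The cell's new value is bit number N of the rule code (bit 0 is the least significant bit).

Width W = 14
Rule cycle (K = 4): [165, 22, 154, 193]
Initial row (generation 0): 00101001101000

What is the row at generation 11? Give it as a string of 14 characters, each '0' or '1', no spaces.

Gen 0: 00101001101000
Gen 1 (rule 165): 10111000011011
Gen 2 (rule 22): 10000100100000
Gen 3 (rule 154): 01001011010000
Gen 4 (rule 193): 00000001000111
Gen 5 (rule 165): 11111101010010
Gen 6 (rule 22): 00000001011111
Gen 7 (rule 154): 00000010011110
Gen 8 (rule 193): 11111000001110
Gen 9 (rule 165): 01110011100100
Gen 10 (rule 22): 10001100011110
Gen 11 (rule 154): 01011010111101

Answer: 01011010111101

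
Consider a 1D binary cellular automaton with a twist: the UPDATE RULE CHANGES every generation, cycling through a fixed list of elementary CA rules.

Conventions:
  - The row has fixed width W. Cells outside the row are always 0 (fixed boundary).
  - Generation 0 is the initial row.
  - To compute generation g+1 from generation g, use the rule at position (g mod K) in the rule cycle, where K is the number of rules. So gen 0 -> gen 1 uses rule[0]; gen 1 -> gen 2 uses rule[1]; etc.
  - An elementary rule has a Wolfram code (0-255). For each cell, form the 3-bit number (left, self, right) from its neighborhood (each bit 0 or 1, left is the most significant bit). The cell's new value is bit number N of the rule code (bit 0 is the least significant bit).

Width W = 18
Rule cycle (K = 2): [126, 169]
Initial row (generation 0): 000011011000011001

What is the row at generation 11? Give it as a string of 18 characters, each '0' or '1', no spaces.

Answer: 101111000000111011

Derivation:
Gen 0: 000011011000011001
Gen 1 (rule 126): 000111111100111111
Gen 2 (rule 169): 110111111000111110
Gen 3 (rule 126): 111100001101100011
Gen 4 (rule 169): 111001101011001010
Gen 5 (rule 126): 101111111111111111
Gen 6 (rule 169): 011111111111111110
Gen 7 (rule 126): 110000000000000011
Gen 8 (rule 169): 100111111111111010
Gen 9 (rule 126): 111100000000001111
Gen 10 (rule 169): 111001111111101110
Gen 11 (rule 126): 101111000000111011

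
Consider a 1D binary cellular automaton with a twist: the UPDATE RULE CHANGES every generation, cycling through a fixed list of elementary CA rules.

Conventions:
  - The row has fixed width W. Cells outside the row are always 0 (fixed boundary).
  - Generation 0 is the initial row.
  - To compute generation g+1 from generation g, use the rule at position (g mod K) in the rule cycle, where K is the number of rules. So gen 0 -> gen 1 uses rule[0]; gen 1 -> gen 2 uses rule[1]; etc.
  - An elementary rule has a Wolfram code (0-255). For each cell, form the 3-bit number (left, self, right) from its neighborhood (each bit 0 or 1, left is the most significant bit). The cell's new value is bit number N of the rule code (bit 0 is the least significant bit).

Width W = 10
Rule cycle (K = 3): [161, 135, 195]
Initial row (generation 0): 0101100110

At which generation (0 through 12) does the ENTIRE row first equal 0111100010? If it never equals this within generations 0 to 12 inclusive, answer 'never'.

Gen 0: 0101100110
Gen 1 (rule 161): 0010000000
Gen 2 (rule 135): 1110111111
Gen 3 (rule 195): 0110011111
Gen 4 (rule 161): 0000001110
Gen 5 (rule 135): 1111110100
Gen 6 (rule 195): 0111110001
Gen 7 (rule 161): 0011100100
Gen 8 (rule 135): 1101001101
Gen 9 (rule 195): 0100010100
Gen 10 (rule 161): 0001001001
Gen 11 (rule 135): 1111011011
Gen 12 (rule 195): 0111001001

Answer: never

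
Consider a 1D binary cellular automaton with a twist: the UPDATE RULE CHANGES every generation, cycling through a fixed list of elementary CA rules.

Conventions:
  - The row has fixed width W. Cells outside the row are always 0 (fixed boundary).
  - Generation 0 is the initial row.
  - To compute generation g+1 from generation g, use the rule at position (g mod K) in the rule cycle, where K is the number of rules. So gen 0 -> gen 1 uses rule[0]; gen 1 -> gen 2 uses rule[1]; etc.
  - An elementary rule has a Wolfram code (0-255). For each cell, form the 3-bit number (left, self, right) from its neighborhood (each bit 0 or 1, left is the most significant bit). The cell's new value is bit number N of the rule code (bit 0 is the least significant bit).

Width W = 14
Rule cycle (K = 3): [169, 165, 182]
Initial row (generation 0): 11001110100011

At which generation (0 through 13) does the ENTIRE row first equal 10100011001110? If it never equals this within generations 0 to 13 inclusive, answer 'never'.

Answer: 2

Derivation:
Gen 0: 11001110100011
Gen 1 (rule 169): 10001101001010
Gen 2 (rule 165): 10100011001110
Gen 3 (rule 182): 11110100110101
Gen 4 (rule 169): 11101000101010
Gen 5 (rule 165): 01011010111110
Gen 6 (rule 182): 11100111011101
Gen 7 (rule 169): 11000110111010
Gen 8 (rule 165): 00010001010110
Gen 9 (rule 182): 00111011111001
Gen 10 (rule 169): 10110111110000
Gen 11 (rule 165): 11001011100111
Gen 12 (rule 182): 00111101011010
Gen 13 (rule 169): 10111010110100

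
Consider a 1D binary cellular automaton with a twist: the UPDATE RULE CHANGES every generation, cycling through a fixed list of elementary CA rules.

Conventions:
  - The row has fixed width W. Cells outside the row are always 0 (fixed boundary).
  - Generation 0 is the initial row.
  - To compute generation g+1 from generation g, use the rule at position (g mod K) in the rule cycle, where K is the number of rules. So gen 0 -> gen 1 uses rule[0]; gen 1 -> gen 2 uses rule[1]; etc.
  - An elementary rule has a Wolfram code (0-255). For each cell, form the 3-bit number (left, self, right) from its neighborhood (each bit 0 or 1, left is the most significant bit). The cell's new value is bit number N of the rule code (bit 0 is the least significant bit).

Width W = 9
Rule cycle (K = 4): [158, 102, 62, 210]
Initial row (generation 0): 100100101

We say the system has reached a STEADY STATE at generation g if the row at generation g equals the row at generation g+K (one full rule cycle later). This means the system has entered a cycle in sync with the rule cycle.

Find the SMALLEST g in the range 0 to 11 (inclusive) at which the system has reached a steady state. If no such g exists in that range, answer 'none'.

Answer: none

Derivation:
Gen 0: 100100101
Gen 1 (rule 158): 111111101
Gen 2 (rule 102): 000000111
Gen 3 (rule 62): 000001100
Gen 4 (rule 210): 000010110
Gen 5 (rule 158): 000110101
Gen 6 (rule 102): 001011111
Gen 7 (rule 62): 011110000
Gen 8 (rule 210): 101111000
Gen 9 (rule 158): 101110100
Gen 10 (rule 102): 110011100
Gen 11 (rule 62): 101110010
Gen 12 (rule 210): 000111101
Gen 13 (rule 158): 001111001
Gen 14 (rule 102): 010001011
Gen 15 (rule 62): 111011110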